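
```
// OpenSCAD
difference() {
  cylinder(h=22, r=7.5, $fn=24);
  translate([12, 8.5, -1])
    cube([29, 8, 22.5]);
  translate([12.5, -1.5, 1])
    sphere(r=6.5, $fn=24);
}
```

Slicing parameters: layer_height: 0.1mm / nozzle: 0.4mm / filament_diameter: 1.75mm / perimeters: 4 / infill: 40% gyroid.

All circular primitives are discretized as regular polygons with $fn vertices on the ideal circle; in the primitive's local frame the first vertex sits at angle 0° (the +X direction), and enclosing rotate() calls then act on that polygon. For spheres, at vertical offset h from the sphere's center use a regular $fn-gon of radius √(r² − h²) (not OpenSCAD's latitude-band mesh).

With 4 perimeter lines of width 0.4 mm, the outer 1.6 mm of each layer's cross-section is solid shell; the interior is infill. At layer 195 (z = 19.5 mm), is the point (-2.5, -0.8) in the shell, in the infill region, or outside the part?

At z = 19.5 mm: the r=7.5 cylinder gives a regular 24-gon of circumradius 7.5 (constant along its height); the cube at (12, 8.5) is present — its section is the full 29×8 rectangle; the sphere at (12.5, -1.5) is absent (|z−center|=18.500 > r=6.5); Taking the first minus the rest: starting from the r=7.5 cylinder, the 29×8 cube at (12, 8.5) misses the remaining region (no effect) — 1 connected region. Overall, the cross-section is a single solid region. The nearest boundary edge runs (-6.50, -3.75)→(-7.24, -1.94); distance from the point to it = 4.82 mm. The point is inside the cross-section and 4.82 mm from the nearest boundary — more than the 1.6 mm shell width (4 × 0.4), so it's in the infill interior.

infill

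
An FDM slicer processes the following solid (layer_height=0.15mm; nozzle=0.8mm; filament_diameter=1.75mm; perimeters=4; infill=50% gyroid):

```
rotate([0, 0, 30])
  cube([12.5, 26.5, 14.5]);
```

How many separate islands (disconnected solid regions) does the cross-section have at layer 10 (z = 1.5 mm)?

1

At z = 1.5 mm: the cube is present — its section is the full 12.5×26.5 rectangle; (rotated 30° about Z; rotation is an isometry so areas/perimeters/island counts are preserved). Overall, the cross-section is a single solid region. Island count = 1.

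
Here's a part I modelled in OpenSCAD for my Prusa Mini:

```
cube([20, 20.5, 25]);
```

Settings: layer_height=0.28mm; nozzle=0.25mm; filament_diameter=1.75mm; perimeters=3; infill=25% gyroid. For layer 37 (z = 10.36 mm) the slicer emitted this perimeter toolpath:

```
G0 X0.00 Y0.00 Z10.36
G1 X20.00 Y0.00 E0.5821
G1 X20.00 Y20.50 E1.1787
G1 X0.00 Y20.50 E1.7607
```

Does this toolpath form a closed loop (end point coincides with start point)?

no

Start point (G0): (0.00, 0.00). End point (last G1): the path does not return to the start — open.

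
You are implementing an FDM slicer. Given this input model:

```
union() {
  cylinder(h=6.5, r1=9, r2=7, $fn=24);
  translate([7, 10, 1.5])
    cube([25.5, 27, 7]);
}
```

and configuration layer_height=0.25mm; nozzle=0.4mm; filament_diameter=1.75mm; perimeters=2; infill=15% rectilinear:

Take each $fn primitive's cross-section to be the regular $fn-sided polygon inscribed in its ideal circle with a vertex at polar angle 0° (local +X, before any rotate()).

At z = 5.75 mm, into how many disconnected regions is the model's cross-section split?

2

At z = 5.75 mm: the cone: at t=0.885 of its height the radius interpolates to r₁+(r₂−r₁)t = 7.231, giving a regular 24-gon of that circumradius; the cube at (7, 10) is present — its section is the full 25.5×27 rectangle; Combining (union): the 2 present regions are separate (no shared area or edge), so areas and boundary lengths simply add and each stays a separate island — 2 connected regions. The result has 2 disconnected regions.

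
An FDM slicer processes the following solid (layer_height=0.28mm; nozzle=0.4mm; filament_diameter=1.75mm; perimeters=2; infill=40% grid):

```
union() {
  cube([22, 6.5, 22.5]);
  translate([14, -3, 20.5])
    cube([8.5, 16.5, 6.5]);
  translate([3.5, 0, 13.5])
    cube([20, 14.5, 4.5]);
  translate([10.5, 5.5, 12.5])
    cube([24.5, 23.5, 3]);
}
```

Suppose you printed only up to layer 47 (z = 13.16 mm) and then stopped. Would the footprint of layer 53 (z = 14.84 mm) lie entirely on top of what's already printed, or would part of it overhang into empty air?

Compare the two slices. At z = 13.16: the cube (footprint 22×6.5) is included at this height (area 143.00 mm²); the cube at (14, -3) is absent (z outside [20.5, 27]); the cube at (3.5, 0) is absent (z outside [13.5, 18]); the cube at (10.5, 5.5) is present — its section is the full 24.5×23.5 rectangle (area 575.75 mm²); Taking the union: the regions partially overlap — summed areas 718.75 mm² minus the doubly-counted overlap 11.50 mm² gives 707.25 mm² — area = 707.25 mm². At z = 14.84: the 22×6.5 cube contributes its full rectangle (area 143.00 mm²); the cube at (14, -3) is absent (z outside [20.5, 27]); the 20×14.5 cube at (3.5, 0) contributes its full rectangle (area 290.00 mm²); the cube at (10.5, 5.5) (footprint 24.5×23.5) is included at this height (area 575.75 mm²); Combining (union): the regions partially overlap — summed areas 1008.75 mm² minus the doubly-counted overlap 237.25 mm² gives 771.50 mm² — area = 771.50 mm². Checking containment: at z = 14.84 the cross-section extends beyond the z = 13.16 cross-section by about 64.25 mm².

part overhangs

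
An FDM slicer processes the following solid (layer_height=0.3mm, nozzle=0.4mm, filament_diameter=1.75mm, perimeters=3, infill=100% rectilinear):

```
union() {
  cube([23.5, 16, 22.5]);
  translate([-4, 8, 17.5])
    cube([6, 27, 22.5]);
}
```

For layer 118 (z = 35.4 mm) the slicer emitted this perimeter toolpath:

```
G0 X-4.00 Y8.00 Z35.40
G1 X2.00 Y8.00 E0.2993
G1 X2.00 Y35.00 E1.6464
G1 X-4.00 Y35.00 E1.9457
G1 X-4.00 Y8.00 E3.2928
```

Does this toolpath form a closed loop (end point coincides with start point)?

yes

Start point (G0): (-4.00, 8.00). End point (last G1): the path returns to the start — closed.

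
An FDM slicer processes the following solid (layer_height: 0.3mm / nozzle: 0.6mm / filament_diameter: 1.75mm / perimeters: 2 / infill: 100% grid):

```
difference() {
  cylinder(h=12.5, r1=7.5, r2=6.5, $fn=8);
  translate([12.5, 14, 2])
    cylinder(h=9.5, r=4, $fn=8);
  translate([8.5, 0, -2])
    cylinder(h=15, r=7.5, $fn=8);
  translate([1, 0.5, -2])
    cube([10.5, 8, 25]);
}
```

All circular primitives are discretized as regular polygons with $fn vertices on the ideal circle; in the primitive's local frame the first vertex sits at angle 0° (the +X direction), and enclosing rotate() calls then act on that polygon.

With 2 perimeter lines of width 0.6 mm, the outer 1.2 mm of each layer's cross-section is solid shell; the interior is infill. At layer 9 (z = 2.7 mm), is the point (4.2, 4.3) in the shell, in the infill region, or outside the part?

outside

At z = 2.7 mm: the cone contributes a regular 8-gon of circumradius 7.284 (interpolated between r1=7.5 and r2=6.5 at t=0.216); the r=4 cylinder at (12.5, 14) gives a regular 8-gon of circumradius 4 (constant along its height); the cylinder at (8.5, 0): section is a regular 8-gon, circumradius r=7.5; the cube at (1, 0.5) is present — its section is the full 10.5×8 rectangle; Subtracting the remaining from the first: starting from the cone, the r=4 cylinder at (12.5, 14) misses the remaining region (no effect); the r=7.5 cylinder at (8.5, 0) partially overlaps it — only the 43.83 mm² overlap (of its 159.10 mm²) is removed, clipping the outline; the 10.5×8 cube at (1, 0.5) partially overlaps it — only the 8.48 mm² overlap (of its 84.00 mm²) is removed, clipping the outline — 1 connected region. Overall, the cross-section is a single solid region. The nearest boundary edge runs (1.00, 6.87)→(1.00, 0.50); distance from the point to it = 3.20 mm. The point is not inside any of the regions above, so it lies outside the cross-section (3.20 mm from the nearest boundary).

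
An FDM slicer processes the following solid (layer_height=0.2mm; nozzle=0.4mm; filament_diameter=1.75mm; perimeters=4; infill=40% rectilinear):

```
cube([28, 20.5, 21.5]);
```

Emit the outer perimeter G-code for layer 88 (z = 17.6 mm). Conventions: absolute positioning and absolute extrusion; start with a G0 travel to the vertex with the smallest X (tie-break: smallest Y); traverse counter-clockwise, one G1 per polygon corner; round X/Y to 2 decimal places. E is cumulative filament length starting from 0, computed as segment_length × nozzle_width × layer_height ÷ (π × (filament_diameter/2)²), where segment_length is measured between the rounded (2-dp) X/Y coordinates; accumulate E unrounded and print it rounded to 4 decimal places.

At z = 17.6 mm: the cube (footprint 28×20.5) is included at this height. The outline is a single polygon with 4 vertices. Extrusion per mm of travel: 0.4 × 0.2 / (π × 0.875²) = 0.033260. Accumulating E over each segment gives final E = 3.2262.

G0 X0.00 Y0.00 Z17.60
G1 X28.00 Y0.00 E0.9313
G1 X28.00 Y20.50 E1.6131
G1 X0.00 Y20.50 E2.5444
G1 X0.00 Y0.00 E3.2262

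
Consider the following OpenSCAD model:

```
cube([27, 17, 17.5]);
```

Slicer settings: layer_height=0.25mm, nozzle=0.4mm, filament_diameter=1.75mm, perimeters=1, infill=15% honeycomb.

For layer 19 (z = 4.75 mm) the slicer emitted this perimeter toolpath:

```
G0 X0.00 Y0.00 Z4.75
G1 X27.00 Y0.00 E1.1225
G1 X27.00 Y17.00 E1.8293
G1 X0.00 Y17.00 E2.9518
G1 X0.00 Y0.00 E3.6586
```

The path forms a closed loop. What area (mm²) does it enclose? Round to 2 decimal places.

459.00 mm²

Apply the shoelace formula to the sequence of (X, Y) vertices; enclosed area = 459.00 mm².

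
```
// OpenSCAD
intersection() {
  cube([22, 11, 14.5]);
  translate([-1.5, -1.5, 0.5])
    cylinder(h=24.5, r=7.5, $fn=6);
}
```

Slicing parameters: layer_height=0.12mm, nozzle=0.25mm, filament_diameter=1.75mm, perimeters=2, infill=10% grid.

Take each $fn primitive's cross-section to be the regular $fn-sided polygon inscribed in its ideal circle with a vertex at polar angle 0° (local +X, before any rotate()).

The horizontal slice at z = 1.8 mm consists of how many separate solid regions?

1

At z = 1.8 mm: the cube (footprint 22×11) is included at this height; the r=7.5 cylinder at (-1.5, -1.5) gives a regular 6-gon of circumradius 7.5 (constant along its height); Keeping only the common overlap: the r=7.5 cylinder at (-1.5, -1.5) partially overlaps the 22×11 cube; clipping to the common part keeps 18.44 mm² — 1 connected region. The result has 1 disconnected region.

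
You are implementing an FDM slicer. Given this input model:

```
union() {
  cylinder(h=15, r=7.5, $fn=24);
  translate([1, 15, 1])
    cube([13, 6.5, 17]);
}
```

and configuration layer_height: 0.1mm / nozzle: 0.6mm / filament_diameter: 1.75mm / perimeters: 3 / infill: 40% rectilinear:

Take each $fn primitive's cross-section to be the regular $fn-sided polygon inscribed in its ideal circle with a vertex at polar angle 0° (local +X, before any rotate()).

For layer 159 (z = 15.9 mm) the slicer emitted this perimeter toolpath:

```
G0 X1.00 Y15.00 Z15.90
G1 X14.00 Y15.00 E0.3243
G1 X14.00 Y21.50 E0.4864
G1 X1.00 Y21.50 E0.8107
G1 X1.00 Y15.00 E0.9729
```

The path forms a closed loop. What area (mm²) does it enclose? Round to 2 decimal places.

84.50 mm²

Apply the shoelace formula to the sequence of (X, Y) vertices; enclosed area = 84.50 mm².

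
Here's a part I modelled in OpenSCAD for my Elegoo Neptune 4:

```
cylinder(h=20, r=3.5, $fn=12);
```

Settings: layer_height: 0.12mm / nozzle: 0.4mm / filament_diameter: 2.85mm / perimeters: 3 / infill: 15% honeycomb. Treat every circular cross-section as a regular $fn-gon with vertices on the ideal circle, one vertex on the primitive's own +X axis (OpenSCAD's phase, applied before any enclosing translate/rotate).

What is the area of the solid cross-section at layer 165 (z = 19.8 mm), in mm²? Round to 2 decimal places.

36.75 mm²

At z = 19.8 mm: the r=3.5 cylinder contributes a regular 12-gon of circumradius 3.5 (area = (12/2)·3.500²·sin(360°/12) = 36.75 mm²). Overall, the cross-section is a single solid region. Net area = 36.75 mm².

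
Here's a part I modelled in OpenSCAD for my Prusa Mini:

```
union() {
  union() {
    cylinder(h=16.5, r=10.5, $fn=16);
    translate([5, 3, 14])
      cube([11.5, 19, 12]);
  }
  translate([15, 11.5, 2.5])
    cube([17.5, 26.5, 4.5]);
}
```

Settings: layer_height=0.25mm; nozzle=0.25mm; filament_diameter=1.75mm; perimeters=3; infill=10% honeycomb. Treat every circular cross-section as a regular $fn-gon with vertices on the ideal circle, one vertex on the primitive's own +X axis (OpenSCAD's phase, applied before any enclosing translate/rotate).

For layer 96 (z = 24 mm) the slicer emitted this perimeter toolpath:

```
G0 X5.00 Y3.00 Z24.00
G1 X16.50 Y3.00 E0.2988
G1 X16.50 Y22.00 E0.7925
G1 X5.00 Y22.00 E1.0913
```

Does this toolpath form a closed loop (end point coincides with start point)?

no

Start point (G0): (5.00, 3.00). End point (last G1): the path does not return to the start — open.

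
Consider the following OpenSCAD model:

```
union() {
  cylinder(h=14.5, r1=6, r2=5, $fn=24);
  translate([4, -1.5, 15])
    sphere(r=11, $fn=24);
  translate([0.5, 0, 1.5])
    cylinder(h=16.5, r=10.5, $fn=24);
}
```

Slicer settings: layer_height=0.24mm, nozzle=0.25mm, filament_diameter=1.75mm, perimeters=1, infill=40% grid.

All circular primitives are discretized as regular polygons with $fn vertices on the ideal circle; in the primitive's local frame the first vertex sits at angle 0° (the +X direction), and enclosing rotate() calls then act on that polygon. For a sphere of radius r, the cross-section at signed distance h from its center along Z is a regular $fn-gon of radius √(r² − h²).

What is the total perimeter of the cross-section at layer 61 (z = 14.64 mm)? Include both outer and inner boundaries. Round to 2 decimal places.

75.08 mm

At z = 14.64 mm: the cone does not reach this height (z outside [0, 14.5]); the r=11 sphere at (4, -1.5) contributes a regular 24-gon of circumradius √(11²−0.36²) = 10.994 (perimeter = 2·24·10.994·sin(180°/24) = 68.88 mm); the r=10.5 cylinder at (0.5, 0) gives a regular 24-gon of circumradius 10.5 (constant along its height) (perimeter = 2·24·10.500·sin(180°/24) = 65.79 mm); Taking the union: the regions partially overlap (shared area 277.32 mm²), so the edge portions inside another operand are dropped and the merged outline is re-measured after clipping — boundary = 75.08 mm. Overall, the cross-section is a single solid region. Total boundary length (outer) = 75.08 mm.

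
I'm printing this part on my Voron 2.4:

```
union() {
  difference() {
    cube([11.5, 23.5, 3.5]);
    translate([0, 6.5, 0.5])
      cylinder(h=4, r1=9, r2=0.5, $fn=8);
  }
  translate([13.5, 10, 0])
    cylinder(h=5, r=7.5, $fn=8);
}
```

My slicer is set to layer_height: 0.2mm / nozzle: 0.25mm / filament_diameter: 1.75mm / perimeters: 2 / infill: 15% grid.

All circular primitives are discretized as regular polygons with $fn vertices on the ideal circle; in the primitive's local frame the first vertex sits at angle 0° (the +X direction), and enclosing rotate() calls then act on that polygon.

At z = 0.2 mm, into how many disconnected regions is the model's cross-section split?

At z = 0.2 mm: the cube (footprint 11.5×23.5) is included at this height; the cone at (0, 6.5) is absent (z outside [0.5, 4.5]); Subtracting the remaining from the first: none of the subtracted shapes is present at this height, so the 11.5×23.5 cube is unchanged — 1 connected region; the r=7.5 cylinder at (13.5, 10) contributes a regular 8-gon of circumradius 7.5; Taking the union: the regions partially overlap (shared area 51.21 mm²), so overlapping operands fuse into one piece — 1 connected region. The result has 1 disconnected region.

1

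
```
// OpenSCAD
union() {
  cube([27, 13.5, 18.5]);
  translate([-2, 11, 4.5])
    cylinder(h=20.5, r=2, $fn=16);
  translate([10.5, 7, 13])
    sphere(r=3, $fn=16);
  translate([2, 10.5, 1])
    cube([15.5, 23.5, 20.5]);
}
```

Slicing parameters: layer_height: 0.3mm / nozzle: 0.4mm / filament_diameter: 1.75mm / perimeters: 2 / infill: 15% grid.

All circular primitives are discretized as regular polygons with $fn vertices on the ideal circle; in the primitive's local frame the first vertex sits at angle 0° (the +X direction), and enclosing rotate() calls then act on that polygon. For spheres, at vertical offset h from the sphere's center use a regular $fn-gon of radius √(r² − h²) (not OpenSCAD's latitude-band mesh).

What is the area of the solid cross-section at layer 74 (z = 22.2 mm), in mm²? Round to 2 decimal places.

12.25 mm²

At z = 22.2 mm: the cube does not reach this height (z outside [0, 18.5]); the r=2 cylinder at (-2, 11) gives a regular 16-gon of circumradius 2 (constant along its height) (area = (16/2)·2.000²·sin(360°/16) = 12.25 mm²); the sphere at (10.5, 7) does not reach this height (|z−center|=9.200 > r=3); the cube at (2, 10.5) is absent (z outside [1, 21.5]); Taking the union: only the r=2 cylinder at (-2, 11) is present, so the union is just that shape — area = 12.25 mm². Overall, the cross-section is a single solid region. Net area = 12.25 mm².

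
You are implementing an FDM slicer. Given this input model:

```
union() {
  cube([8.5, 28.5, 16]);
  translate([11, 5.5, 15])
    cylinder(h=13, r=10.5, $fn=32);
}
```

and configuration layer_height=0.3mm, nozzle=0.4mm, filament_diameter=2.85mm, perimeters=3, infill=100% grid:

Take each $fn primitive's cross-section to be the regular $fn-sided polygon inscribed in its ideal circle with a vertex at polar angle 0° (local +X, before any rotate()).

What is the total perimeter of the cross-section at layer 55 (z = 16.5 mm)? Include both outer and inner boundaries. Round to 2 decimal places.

At z = 16.5 mm: the cube does not reach this height (z outside [0, 16]); the cylinder at (11, 5.5): section is a regular 32-gon, circumradius r=10.5 (perimeter = 2·32·10.500·sin(180°/32) = 65.87 mm); Merging all regions: only the r=10.5 cylinder at (11, 5.5) is present, so the union is just that shape — boundary = 65.87 mm. Overall, the cross-section is a single solid region. Total boundary length (outer) = 65.87 mm.

65.87 mm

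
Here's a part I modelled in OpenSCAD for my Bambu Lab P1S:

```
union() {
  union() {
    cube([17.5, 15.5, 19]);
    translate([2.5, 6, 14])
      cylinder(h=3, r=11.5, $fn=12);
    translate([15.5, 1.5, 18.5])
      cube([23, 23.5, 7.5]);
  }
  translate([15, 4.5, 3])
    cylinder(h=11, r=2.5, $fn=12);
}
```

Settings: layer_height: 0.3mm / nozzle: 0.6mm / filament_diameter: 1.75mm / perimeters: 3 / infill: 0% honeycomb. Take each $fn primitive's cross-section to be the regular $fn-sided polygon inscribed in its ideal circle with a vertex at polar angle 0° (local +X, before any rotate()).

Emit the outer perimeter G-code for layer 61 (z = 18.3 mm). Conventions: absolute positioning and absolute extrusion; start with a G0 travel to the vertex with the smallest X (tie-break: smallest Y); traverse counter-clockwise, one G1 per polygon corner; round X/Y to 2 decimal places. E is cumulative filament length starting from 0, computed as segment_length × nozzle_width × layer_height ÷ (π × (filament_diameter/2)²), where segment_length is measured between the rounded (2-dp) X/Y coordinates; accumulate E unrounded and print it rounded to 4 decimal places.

G0 X0.00 Y0.00 Z18.30
G1 X17.50 Y0.00 E1.3096
G1 X17.50 Y15.50 E2.4696
G1 X0.00 Y15.50 E3.7792
G1 X0.00 Y0.00 E4.9391

At z = 18.3 mm: the 17.5×15.5 cube contributes its full rectangle; the cylinder at (2.5, 6) is not intersected at this z (z outside [14, 17]); the cube at (15.5, 1.5) does not reach this height (z outside [18.5, 26]); Combining (union): only the 17.5×15.5 cube is present, so the union is just that shape — 1 connected region; the cylinder at (15, 4.5) is absent (z outside [3, 14]); Merging all regions: only the result so far is present, so the union is just that shape — 1 connected region. The outline is a single polygon with 4 vertices. Extrusion per mm of travel: 0.6 × 0.3 / (π × 0.875²) = 0.074835. Accumulating E over each segment gives final E = 4.9391.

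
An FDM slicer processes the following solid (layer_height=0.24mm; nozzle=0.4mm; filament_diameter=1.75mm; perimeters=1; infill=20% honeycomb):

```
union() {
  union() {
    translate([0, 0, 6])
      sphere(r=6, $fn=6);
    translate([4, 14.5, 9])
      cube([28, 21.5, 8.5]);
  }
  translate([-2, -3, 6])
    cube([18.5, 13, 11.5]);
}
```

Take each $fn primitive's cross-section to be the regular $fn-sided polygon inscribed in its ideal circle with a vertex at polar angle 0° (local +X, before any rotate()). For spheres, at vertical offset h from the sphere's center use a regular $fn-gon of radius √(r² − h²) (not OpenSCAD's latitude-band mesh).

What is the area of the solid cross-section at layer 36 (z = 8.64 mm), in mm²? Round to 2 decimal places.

268.17 mm²

At z = 8.64 mm: the sphere: section is a regular 6-gon, circumradius = √(r²−h²) = √(6²−2.64²) = 5.388 (area = (6/2)·5.388²·sin(360°/6) = 75.42 mm²); the cube at (4, 14.5) does not reach this height (z outside [9, 17.5]); Taking the union: only the r=6 sphere is present, so the union is just that shape — area = 75.42 mm²; the 18.5×13 cube at (-2, -3) contributes its full rectangle (area 240.50 mm²); Combining (union): the regions partially overlap — summed areas 315.92 mm² minus the doubly-counted overlap 47.75 mm² gives 268.17 mm² — area = 268.17 mm². Overall, the cross-section is a single solid region. Net area = 268.17 mm².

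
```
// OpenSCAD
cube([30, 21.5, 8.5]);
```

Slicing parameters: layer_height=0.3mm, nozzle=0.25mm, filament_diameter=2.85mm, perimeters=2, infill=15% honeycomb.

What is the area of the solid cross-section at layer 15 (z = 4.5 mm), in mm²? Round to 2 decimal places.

645.00 mm²

At z = 4.5 mm: the cube is present — its section is the full 30×21.5 rectangle (area 645.00 mm²). Overall, the cross-section is a single solid region. Net area = 645.00 mm².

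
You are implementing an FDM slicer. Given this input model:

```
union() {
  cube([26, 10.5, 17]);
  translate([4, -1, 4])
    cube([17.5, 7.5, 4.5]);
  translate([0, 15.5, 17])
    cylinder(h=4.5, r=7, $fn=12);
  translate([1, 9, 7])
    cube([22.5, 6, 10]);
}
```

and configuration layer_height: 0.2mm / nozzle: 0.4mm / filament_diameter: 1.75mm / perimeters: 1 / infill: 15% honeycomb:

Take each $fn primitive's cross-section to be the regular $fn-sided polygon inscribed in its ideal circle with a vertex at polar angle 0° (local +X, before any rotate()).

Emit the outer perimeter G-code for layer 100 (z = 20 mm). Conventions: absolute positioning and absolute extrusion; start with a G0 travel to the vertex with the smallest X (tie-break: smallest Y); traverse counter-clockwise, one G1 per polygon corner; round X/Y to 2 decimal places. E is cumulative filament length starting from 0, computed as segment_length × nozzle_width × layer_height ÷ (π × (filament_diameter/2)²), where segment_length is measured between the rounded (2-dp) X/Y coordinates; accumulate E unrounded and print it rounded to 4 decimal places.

G0 X-7.00 Y15.50 Z20.00
G1 X-6.06 Y12.00 E0.1205
G1 X-3.50 Y9.44 E0.2410
G1 X0.00 Y8.50 E0.3615
G1 X3.50 Y9.44 E0.4820
G1 X6.06 Y12.00 E0.6024
G1 X7.00 Y15.50 E0.7230
G1 X6.06 Y19.00 E0.8435
G1 X3.50 Y21.56 E0.9639
G1 X0.00 Y22.50 E1.0845
G1 X-3.50 Y21.56 E1.2050
G1 X-6.06 Y19.00 E1.3254
G1 X-7.00 Y15.50 E1.4459

At z = 20 mm: the cube is not intersected at this z (z outside [0, 17]); the cube at (4, -1) is absent (z outside [4, 8.5]); the r=7 cylinder at (0, 15.5) contributes a regular 12-gon of circumradius 7; the cube at (1, 9) is not intersected at this z (z outside [7, 17]); Taking the union: only the r=7 cylinder at (0, 15.5) is present, so the union is just that shape — 1 connected region. The outline is a single polygon with 12 vertices. Extrusion per mm of travel: 0.4 × 0.2 / (π × 0.875²) = 0.033260. Accumulating E over each segment gives final E = 1.4459.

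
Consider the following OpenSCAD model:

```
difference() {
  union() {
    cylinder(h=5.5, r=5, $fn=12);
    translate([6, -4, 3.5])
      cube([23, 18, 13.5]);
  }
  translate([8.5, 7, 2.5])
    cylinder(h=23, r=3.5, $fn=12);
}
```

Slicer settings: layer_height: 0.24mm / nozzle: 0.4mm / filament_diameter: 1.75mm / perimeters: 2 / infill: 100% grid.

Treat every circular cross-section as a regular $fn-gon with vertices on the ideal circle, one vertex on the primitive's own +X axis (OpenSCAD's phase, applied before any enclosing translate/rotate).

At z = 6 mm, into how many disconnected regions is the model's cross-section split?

At z = 6 mm: the cylinder does not reach this height (z outside [0, 5.5]); the 23×18 cube at (6, -4) contributes its full rectangle; Combining (union): only the 23×18 cube at (6, -4) is present, so the union is just that shape — 1 connected region; the r=3.5 cylinder at (8.5, 7) gives a regular 12-gon of circumradius 3.5 (constant along its height); After the difference (first − rest): starting from that combined region, the r=3.5 cylinder at (8.5, 7) partially overlaps it — only the 33.79 mm² overlap (of its 36.75 mm²) is removed, clipping the outline — 1 connected region. The result has 1 disconnected region.

1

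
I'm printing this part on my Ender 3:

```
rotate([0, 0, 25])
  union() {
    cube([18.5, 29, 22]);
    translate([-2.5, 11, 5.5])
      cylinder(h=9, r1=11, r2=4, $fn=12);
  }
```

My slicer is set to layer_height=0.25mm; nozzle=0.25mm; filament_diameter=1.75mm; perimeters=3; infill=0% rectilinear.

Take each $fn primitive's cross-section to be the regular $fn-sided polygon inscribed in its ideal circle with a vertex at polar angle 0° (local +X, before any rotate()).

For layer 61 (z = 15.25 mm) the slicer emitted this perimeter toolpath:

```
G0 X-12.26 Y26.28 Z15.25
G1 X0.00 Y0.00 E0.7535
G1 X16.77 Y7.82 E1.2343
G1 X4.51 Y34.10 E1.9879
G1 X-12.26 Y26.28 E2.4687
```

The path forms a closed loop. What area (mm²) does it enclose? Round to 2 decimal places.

Apply the shoelace formula to the sequence of (X, Y) vertices; enclosed area = 536.59 mm².

536.59 mm²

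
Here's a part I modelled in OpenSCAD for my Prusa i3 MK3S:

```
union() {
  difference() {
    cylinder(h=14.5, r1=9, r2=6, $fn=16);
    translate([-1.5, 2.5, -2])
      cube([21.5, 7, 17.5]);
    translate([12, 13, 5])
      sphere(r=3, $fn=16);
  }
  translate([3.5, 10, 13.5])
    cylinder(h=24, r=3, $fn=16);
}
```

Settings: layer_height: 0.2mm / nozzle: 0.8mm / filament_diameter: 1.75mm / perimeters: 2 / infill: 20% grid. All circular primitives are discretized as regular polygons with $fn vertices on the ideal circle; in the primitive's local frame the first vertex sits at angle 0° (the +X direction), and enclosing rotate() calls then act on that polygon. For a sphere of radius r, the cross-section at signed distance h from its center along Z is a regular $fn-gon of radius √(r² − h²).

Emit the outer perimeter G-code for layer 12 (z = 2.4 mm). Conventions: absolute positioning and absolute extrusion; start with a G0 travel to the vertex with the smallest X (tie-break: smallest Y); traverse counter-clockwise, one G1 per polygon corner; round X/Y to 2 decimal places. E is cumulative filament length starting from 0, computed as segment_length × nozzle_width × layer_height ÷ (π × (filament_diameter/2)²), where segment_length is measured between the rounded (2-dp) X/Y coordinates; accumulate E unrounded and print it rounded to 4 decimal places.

At z = 2.4 mm: the cone contributes a regular 16-gon of circumradius 8.503 (interpolated between r1=9 and r2=6 at t=0.166); the cube at (-1.5, 2.5) is present — its section is the full 21.5×7 rectangle; the r=3 sphere at (12, 13) slices to a regular 16-gon of circumradius 1.497 (√(r²−h²) with h=2.6 from center); Subtracting the remaining from the first: starting from the cone, the 21.5×7 cube at (-1.5, 2.5) partially overlaps it — only the 43.49 mm² overlap (of its 150.50 mm²) is removed, clipping the outline; the r=3 sphere at (12, 13) misses the remaining region (no effect) — 1 connected region; the cylinder at (3.5, 10) is not intersected at this z (z outside [13.5, 37.5]); Combining (union): only the result so far is present, so the union is just that shape — 1 connected region. The outline is a single polygon with 15 vertices. Extrusion per mm of travel: 0.8 × 0.2 / (π × 0.875²) = 0.066520. Accumulating E over each segment gives final E = 3.7285.

G0 X-8.50 Y0.00 Z2.40
G1 X-7.86 Y-3.25 E0.2203
G1 X-6.01 Y-6.01 E0.4414
G1 X-3.25 Y-7.86 E0.6624
G1 X0.00 Y-8.50 E0.8827
G1 X3.25 Y-7.86 E1.1031
G1 X6.01 Y-6.01 E1.3241
G1 X7.86 Y-3.25 E1.5451
G1 X8.50 Y0.00 E1.7655
G1 X8.01 Y2.50 E1.9349
G1 X-1.50 Y2.50 E2.5675
G1 X-1.50 Y8.21 E2.9474
G1 X-3.25 Y7.86 E3.0661
G1 X-6.01 Y6.01 E3.2871
G1 X-7.86 Y3.25 E3.5081
G1 X-8.50 Y0.00 E3.7285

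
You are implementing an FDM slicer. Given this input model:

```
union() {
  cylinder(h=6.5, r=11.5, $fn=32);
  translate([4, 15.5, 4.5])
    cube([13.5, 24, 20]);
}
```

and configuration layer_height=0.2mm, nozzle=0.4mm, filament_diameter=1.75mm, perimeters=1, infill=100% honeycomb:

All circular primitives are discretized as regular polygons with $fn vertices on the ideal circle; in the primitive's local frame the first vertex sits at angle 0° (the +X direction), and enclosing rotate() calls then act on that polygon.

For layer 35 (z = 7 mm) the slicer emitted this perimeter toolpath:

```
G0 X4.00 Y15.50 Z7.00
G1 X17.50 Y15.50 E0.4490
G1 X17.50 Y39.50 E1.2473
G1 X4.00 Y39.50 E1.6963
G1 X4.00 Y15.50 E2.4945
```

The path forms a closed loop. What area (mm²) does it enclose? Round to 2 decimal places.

324.00 mm²

Apply the shoelace formula to the sequence of (X, Y) vertices; enclosed area = 324.00 mm².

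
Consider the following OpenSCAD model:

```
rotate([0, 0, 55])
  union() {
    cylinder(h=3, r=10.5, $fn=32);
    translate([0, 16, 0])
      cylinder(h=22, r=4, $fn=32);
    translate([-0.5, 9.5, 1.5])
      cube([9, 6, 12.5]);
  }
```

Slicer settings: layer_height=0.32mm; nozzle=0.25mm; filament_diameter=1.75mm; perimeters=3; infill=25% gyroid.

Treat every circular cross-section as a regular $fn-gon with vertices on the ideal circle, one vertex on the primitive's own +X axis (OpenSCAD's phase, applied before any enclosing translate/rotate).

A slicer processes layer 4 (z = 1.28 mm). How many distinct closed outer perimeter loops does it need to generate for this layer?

At z = 1.28 mm: the cylinder: section is a regular 32-gon, circumradius r=10.5; the cylinder at (0, 16): section is a regular 32-gon, circumradius r=4; the cube at (-0.5, 9.5) is absent (z outside [1.5, 14]); Taking the union: the 2 present regions are separate (no shared area or edge), so areas and boundary lengths simply add and each stays a separate island — 2 connected regions; (whole slice rotated 55° about Z — lengths, areas and connectivity unchanged). The result has 2 disconnected regions.

2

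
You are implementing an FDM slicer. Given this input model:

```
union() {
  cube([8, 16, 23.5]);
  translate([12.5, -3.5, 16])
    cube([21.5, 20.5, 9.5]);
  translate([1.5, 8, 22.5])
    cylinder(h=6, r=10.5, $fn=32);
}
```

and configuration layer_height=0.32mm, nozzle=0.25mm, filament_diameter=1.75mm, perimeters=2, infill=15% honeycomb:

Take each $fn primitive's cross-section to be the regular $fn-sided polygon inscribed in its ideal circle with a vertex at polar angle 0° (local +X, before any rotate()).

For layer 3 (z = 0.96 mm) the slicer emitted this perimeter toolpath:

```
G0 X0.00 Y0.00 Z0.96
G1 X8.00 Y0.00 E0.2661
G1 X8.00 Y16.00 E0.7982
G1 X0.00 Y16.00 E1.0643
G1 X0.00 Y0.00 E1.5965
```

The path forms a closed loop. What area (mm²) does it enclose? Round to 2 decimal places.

128.00 mm²

Apply the shoelace formula to the sequence of (X, Y) vertices; enclosed area = 128.00 mm².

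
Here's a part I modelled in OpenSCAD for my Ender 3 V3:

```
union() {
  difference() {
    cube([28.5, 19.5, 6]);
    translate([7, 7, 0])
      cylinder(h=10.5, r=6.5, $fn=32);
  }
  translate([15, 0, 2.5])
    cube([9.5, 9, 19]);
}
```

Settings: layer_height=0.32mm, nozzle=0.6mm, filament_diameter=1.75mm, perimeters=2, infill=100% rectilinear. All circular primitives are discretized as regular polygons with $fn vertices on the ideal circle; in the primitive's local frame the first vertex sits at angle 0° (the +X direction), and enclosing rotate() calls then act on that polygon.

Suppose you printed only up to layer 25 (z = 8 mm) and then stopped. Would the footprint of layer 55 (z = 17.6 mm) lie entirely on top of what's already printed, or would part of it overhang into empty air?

Compare the two slices. At z = 8: the cube does not reach this height (z outside [0, 6]); the r=6.5 cylinder at (7, 7) gives a regular 32-gon of circumradius 6.5 (constant along its height) (area = (32/2)·6.500²·sin(360°/32) = 131.88 mm²); Subtracting the remaining from the first: the first operand is absent here, so nothing remains; the cube at (15, 0) (footprint 9.5×9) is included at this height (area 85.50 mm²); Combining (union): only the 9.5×9 cube at (15, 0) is present, so the union is just that shape — area = 85.50 mm². At z = 17.6: the cube is absent (z outside [0, 6]); the cylinder at (7, 7) is not intersected at this z (z outside [0, 10.5]); Subtracting the remaining from the first: the first operand is absent here, so nothing remains; the cube at (15, 0) (footprint 9.5×9) is included at this height (area 85.50 mm²); Merging all regions: only the 9.5×9 cube at (15, 0) is present, so the union is just that shape — area = 85.50 mm². Checking containment: the cross-section at z = 17.6 is a subset of the cross-section at z = 8.

entirely on top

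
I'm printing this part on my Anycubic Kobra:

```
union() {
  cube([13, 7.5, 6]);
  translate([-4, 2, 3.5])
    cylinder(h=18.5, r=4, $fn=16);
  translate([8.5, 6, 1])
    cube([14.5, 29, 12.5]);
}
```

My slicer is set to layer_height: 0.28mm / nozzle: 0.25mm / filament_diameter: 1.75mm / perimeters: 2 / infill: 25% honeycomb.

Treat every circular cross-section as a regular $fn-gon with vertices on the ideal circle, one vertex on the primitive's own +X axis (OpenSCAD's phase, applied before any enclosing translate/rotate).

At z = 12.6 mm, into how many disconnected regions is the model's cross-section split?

2

At z = 12.6 mm: the cube is not intersected at this z (z outside [0, 6]); the r=4 cylinder at (-4, 2) gives a regular 16-gon of circumradius 4 (constant along its height); the cube at (8.5, 6) (footprint 14.5×29) is included at this height; Combining (union): the 2 present regions are separate (no shared area or edge), so areas and boundary lengths simply add and each stays a separate island — 2 connected regions. The result has 2 disconnected regions.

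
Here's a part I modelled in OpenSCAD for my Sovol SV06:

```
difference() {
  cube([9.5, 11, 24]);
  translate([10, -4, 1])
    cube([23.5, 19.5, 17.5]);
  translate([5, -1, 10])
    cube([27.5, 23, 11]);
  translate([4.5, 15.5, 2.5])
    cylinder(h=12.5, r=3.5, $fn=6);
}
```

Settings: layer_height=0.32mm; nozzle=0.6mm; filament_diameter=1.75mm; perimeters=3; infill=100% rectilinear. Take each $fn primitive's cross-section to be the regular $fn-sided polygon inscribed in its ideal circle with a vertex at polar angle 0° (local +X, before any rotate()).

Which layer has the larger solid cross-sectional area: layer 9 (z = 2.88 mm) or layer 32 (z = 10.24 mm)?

Layer 9 (z = 2.88): the cube is present — its section is the full 9.5×11 rectangle (area 104.50 mm²); the cube at (10, -4) is present — its section is the full 23.5×19.5 rectangle (area 458.25 mm²); the cube at (5, -1) does not reach this height (z outside [10, 21]); the cylinder at (4.5, 15.5): section is a regular 6-gon, circumradius r=3.5 (area = (6/2)·3.500²·sin(360°/6) = 31.83 mm²); After the difference (first − rest): starting from the 9.5×11 cube (104.50 mm²), the 23.5×19.5 cube at (10, -4) misses the remaining region (no effect); the r=3.5 cylinder at (4.5, 15.5) misses the remaining region (no effect) — area = 104.50 mm². So its area = 104.50 mm². Layer 32 (z = 10.24): the cube (footprint 9.5×11) is included at this height (area 104.50 mm²); the cube at (10, -4) (footprint 23.5×19.5) is included at this height (area 458.25 mm²); the cube at (5, -1) (footprint 27.5×23) is included at this height (area 632.50 mm²); the r=3.5 cylinder at (4.5, 15.5) contributes a regular 6-gon of circumradius 3.5 (area = (6/2)·3.500²·sin(360°/6) = 31.83 mm²); Taking the first minus the rest: starting from the 9.5×11 cube (104.50 mm²), the 23.5×19.5 cube at (10, -4) misses the remaining region (no effect); the 27.5×23 cube at (5, -1) partially overlaps it — only the 49.50 mm² overlap (of its 632.50 mm²) is removed, clipping the outline; the r=3.5 cylinder at (4.5, 15.5) misses the remaining region (no effect) — area = 55.00 mm². So its area = 55.00 mm². Layer 9 is larger (104.50 vs 55.00 mm²).

layer 9 (z = 2.88 mm)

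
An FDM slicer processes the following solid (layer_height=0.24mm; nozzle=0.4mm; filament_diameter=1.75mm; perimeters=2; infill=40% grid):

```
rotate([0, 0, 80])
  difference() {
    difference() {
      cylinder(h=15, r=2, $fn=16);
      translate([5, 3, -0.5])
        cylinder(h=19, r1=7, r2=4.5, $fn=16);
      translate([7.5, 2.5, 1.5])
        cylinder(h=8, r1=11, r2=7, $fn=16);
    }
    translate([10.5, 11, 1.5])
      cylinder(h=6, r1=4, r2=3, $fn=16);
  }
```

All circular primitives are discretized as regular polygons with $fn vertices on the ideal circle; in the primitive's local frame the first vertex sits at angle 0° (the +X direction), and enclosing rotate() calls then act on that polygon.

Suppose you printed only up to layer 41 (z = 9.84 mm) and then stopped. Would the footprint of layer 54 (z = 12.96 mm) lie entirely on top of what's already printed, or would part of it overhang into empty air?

part overhangs

Compare the two slices. At z = 9.84: the r=2 cylinder contributes a regular 16-gon of circumradius 2 (area = (16/2)·2.000²·sin(360°/16) = 12.25 mm²); the cone at (5, 3) (r1=7→r2=4.5) has section circumradius 5.639 here — a regular 16-gon (area = (16/2)·5.639²·sin(360°/16) = 97.37 mm²); the cone at (7.5, 2.5) does not reach this height (z outside [1.5, 9.5]); Taking the first minus the rest: starting from the r=2 cylinder (12.25 mm²), the cone at (5, 3) partially overlaps it — only the 4.66 mm² overlap (of its 97.37 mm²) is removed, clipping the outline — area = 7.58 mm²; the cone at (10.5, 11) does not reach this height (z outside [1.5, 7.5]); After the difference (first − rest): none of the subtracted shapes is present at this height, so that combined region is unchanged — area = 7.58 mm²; (rotated 80° about Z; rotation is an isometry so areas/perimeters/island counts are preserved). At z = 12.96: the cylinder: section is a regular 16-gon, circumradius r=2 (area = (16/2)·2.000²·sin(360°/16) = 12.25 mm²); the cone at (5, 3) (r1=7→r2=4.5) has section circumradius 5.229 here — a regular 16-gon (area = (16/2)·5.229²·sin(360°/16) = 83.71 mm²); the cone at (7.5, 2.5) does not reach this height (z outside [1.5, 9.5]); Taking the first minus the rest: starting from the r=2 cylinder (12.25 mm²), the cone at (5, 3) partially overlaps it — only the 3.17 mm² overlap (of its 83.71 mm²) is removed, clipping the outline — area = 9.08 mm²; the cone at (10.5, 11) is not intersected at this z (z outside [1.5, 7.5]); Taking the first minus the rest: none of the subtracted shapes is present at this height, so that combined region is unchanged — area = 9.08 mm²; (whole slice rotated 80° about Z — lengths, areas and connectivity unchanged). Checking containment: at z = 12.96 the cross-section extends beyond the z = 9.84 cross-section by about 1.49 mm².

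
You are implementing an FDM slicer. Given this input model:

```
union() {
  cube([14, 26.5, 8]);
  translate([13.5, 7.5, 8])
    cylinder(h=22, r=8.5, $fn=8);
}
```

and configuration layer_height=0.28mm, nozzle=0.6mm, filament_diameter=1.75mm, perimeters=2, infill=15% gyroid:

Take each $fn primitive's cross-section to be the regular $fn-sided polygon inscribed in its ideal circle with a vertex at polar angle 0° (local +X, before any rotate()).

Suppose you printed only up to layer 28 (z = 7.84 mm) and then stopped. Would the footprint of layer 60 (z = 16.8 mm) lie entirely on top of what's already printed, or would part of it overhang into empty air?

Compare the two slices. At z = 7.84: the cube is present — its section is the full 14×26.5 rectangle (area 371.00 mm²); the cylinder at (13.5, 7.5) is absent (z outside [8, 30]); Combining (union): only the 14×26.5 cube is present, so the union is just that shape — area = 371.00 mm². At z = 16.8: the cube is absent (z outside [0, 8]); the cylinder at (13.5, 7.5): section is a regular 8-gon, circumradius r=8.5 (area = (8/2)·8.500²·sin(360°/8) = 204.35 mm²); Taking the union: only the r=8.5 cylinder at (13.5, 7.5) is present, so the union is just that shape — area = 204.35 mm². Checking containment: at z = 16.8 the cross-section extends beyond the z = 7.84 cross-section by about 95.44 mm².

part overhangs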